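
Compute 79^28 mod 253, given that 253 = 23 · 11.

Mod 23: 79 ≡ 10; by Fermat, exponent reduces to 28 mod 22 = 6; 10^6 ≡ 6 (mod 23).
Mod 11: 79 ≡ 2; by Fermat, exponent reduces to 28 mod 10 = 8; 2^8 ≡ 3 (mod 11).
Combine by CRT: x ≡ 6 (mod 23), x ≡ 3 (mod 11) ⇒ x ≡ 190 (mod 253).

190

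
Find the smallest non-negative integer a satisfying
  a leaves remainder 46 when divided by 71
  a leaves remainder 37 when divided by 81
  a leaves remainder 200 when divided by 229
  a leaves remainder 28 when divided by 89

81900676

From a ≡ 46 (mod 71) write a = 46 + 71t. Substituting into a ≡ 37 (mod 81) gives 71t ≡ 72 (mod 81), and since 71⁻¹ ≡ 8 (mod 81), t ≡ 9. Hence a ≡ 46 + 71·9 = 685 (mod 5751).
From a ≡ 685 (mod 5751) write a = 685 + 5751t. Substituting into a ≡ 200 (mod 229) gives 5751t ≡ 202 (mod 229), and since 26⁻¹ ≡ 185 (mod 229), t ≡ 43. Hence a ≡ 685 + 5751·43 = 247978 (mod 1316979).
From a ≡ 247978 (mod 1316979) write a = 247978 + 1316979t. Substituting into a ≡ 28 (mod 89) gives 1316979t ≡ 4 (mod 89), and since 46⁻¹ ≡ 60 (mod 89), t ≡ 62. Hence a ≡ 247978 + 1316979·62 = 81900676 (mod 117211131).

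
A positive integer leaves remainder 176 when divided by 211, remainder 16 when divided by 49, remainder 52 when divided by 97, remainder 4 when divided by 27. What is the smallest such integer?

7304152

The moduli are pairwise coprime; N = 211·49·97·27 = 27077841.
N/211 = 128331; 128331 ≡ 43 (mod 211); 43·54 ≡ 1, so inverse 54.
N/49 = 552609; 552609 ≡ 36 (mod 49); 36·15 ≡ 1, so inverse 15.
N/97 = 279153; 279153 ≡ 84 (mod 97); 84·82 ≡ 1, so inverse 82.
N/27 = 1002883; 1002883 ≡ 22 (mod 27); 22·16 ≡ 1, so inverse 16.
m ≡ 176·128331·54 + 16·552609·15 + 52·279153·82 + 4·1002883·16 = 2606776888.
2606776888 mod 27077841 = 7304152.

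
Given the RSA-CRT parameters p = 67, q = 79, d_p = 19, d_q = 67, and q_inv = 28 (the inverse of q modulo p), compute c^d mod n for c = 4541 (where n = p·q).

m₁ = c^(d_p) mod p: c ≡ 52 (mod 67), and 52^19 mod 67 = 8.
m₂ = c^(d_q) mod q: c ≡ 38 (mod 79), and 38^67 mod 79 = 22.
h = q_inv·(m₁ − m₂) mod p = 28·(8 − 22) mod 67 = 10.
m = m₂ + h·q = 22 + 10·79 = 812.

812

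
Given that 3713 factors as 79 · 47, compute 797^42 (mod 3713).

3528

Mod 79: 797 ≡ 7; 7^42 ≡ 52 (mod 79).
Mod 47: 797 ≡ 45; 45^42 ≡ 3 (mod 47).
Combine by CRT: x ≡ 52 (mod 79), x ≡ 3 (mod 47) ⇒ x ≡ 3528 (mod 3713).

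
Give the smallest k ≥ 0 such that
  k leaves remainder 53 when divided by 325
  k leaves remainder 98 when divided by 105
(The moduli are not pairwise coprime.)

Combine the congruences pairwise.
gcd(325, 105) = 5 and 5 | (98 − 53), so the pair is consistent; merging gives k ≡ 4928 (mod 6825), where 6825 = lcm(325, 105).
The solution is unique modulo lcm(325, 105) = 6825.

4928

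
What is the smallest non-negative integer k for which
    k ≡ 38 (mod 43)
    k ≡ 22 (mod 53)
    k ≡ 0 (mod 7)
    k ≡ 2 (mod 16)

202482

Combine the congruences pairwise.
From k ≡ 38 (mod 43) write k = 38 + 43t. Substituting into k ≡ 22 (mod 53) gives 43t ≡ 37 (mod 53), and since 43⁻¹ ≡ 37 (mod 53), t ≡ 44. Hence k ≡ 38 + 43·44 = 1930 (mod 2279).
From k ≡ 1930 (mod 2279) write k = 1930 + 2279t. Substituting into k ≡ 0 (mod 7) gives 2279t ≡ 2 (mod 7), and since 4⁻¹ ≡ 2 (mod 7), t ≡ 4. Hence k ≡ 1930 + 2279·4 = 11046 (mod 15953).
From k ≡ 11046 (mod 15953) write k = 11046 + 15953t. Substituting into k ≡ 2 (mod 16) gives 15953t ≡ 12 (mod 16), and since 1⁻¹ ≡ 1 (mod 16), t ≡ 12. Hence k ≡ 11046 + 15953·12 = 202482 (mod 255248).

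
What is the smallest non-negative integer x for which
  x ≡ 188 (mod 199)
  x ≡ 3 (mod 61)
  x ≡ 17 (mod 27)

19889

The moduli are pairwise coprime; N = 199·61·27 = 327753.
N/199 = 1647; 1647 ≡ 55 (mod 199); 55·76 ≡ 1, so inverse 76.
N/61 = 5373; 5373 ≡ 5 (mod 61); 5·49 ≡ 1, so inverse 49.
N/27 = 12139; 12139 ≡ 16 (mod 27); 16·22 ≡ 1, so inverse 22.
x ≡ 188·1647·76 + 3·5373·49 + 17·12139·22 = 28862153.
28862153 mod 327753 = 19889.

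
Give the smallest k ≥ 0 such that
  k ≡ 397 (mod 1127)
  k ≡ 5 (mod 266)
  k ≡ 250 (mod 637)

gcd(1127, 266) = 7 and 7 | (5 − 397), so the pair is consistent; merging gives k ≡ 40969 (mod 42826), where 42826 = lcm(1127, 266).
gcd(42826, 637) = 49 and 49 | (250 − 40969), so the pair is consistent; merging gives k ≡ 426403 (mod 556738), where 556738 = lcm(42826, 637).
The solution is unique modulo lcm(1127, 266, 637) = 556738.

426403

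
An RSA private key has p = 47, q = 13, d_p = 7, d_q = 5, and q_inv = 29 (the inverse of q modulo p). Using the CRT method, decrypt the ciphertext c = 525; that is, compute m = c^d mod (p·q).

200

m₁ = c^(d_p) mod p: c ≡ 8 (mod 47), and 8^7 mod 47 = 12.
m₂ = c^(d_q) mod q: c ≡ 5 (mod 13), and 5^5 mod 13 = 5.
h = q_inv·(m₁ − m₂) mod p = 29·(12 − 5) mod 47 = 15.
m = m₂ + h·q = 5 + 15·13 = 200.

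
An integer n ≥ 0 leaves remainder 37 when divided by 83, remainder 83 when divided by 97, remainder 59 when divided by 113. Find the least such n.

The moduli are pairwise coprime; M = 83·97·113 = 909763.
M/83 = 10961; 10961 ≡ 5 (mod 83); 5·50 ≡ 1, so inverse 50.
M/97 = 9379; 9379 ≡ 67 (mod 97); 67·42 ≡ 1, so inverse 42.
M/113 = 8051; 8051 ≡ 28 (mod 113); 28·109 ≡ 1, so inverse 109.
n ≡ 37·10961·50 + 83·9379·42 + 59·8051·109 = 104749025.
104749025 mod 909763 = 126280.

126280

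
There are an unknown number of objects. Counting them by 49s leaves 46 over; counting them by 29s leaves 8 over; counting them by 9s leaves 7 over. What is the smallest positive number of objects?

10042

The moduli are pairwise coprime; M = 49·29·9 = 12789.
M/49 = 261; 261 ≡ 16 (mod 49); 16·46 ≡ 1, so inverse 46.
M/29 = 441; 441 ≡ 6 (mod 29); 6·5 ≡ 1, so inverse 5.
M/9 = 1421; 1421 ≡ 8 (mod 9); 8·8 ≡ 1, so inverse 8.
N ≡ 46·261·46 + 8·441·5 + 7·1421·8 = 649492.
649492 mod 12789 = 10042.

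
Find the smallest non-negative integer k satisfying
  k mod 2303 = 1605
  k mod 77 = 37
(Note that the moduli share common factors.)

10817

gcd(2303, 77) = 7 and 7 | (37 − 1605), so the pair is consistent; merging gives k ≡ 10817 (mod 25333), where 25333 = lcm(2303, 77).
The solution is unique modulo lcm(2303, 77) = 25333.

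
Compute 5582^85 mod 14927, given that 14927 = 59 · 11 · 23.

265

Mod 59: 5582 ≡ 36; by Fermat, exponent reduces to 85 mod 58 = 27; 36^27 ≡ 29 (mod 59).
Mod 11: 5582 ≡ 5; by Fermat, exponent reduces to 85 mod 10 = 5; 5^5 ≡ 1 (mod 11).
Mod 23: 5582 ≡ 16; by Fermat, exponent reduces to 85 mod 22 = 19; 16^19 ≡ 12 (mod 23).
Combine by CRT: x ≡ 29 (mod 59), x ≡ 1 (mod 11), x ≡ 12 (mod 23) ⇒ x ≡ 265 (mod 14927).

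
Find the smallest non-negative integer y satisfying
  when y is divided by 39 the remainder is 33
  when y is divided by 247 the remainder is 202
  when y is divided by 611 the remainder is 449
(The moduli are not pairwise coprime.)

23667

gcd(39, 247) = 13 and 13 | (202 − 33), so the pair is consistent; merging gives y ≡ 696 (mod 741), where 741 = lcm(39, 247).
gcd(741, 611) = 13 and 13 | (449 − 696), so the pair is consistent; merging gives y ≡ 23667 (mod 34827), where 34827 = lcm(741, 611).
The solution is unique modulo lcm(39, 247, 611) = 34827.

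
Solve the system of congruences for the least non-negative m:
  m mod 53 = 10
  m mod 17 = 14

From m ≡ 10 (mod 53) write m = 10 + 53t. Substituting into m ≡ 14 (mod 17) gives 53t ≡ 4 (mod 17), and since 2⁻¹ ≡ 9 (mod 17), t ≡ 2. Hence m ≡ 10 + 53·2 = 116 (mod 901).

116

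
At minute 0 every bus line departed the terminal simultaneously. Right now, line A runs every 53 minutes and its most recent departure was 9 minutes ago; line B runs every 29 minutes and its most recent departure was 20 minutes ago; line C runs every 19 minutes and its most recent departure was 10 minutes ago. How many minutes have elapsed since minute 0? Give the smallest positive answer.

The moduli are pairwise coprime; N = 53·29·19 = 29203.
N/53 = 551; 551 ≡ 21 (mod 53); 21·48 ≡ 1, so inverse 48.
N/29 = 1007; 1007 ≡ 21 (mod 29); 21·18 ≡ 1, so inverse 18.
N/19 = 1537; 1537 ≡ 17 (mod 19); 17·9 ≡ 1, so inverse 9.
t ≡ 9·551·48 + 20·1007·18 + 10·1537·9 = 738882.
738882 mod 29203 = 8807.

8807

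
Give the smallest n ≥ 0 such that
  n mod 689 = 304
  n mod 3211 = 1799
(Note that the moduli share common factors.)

88496

gcd(689, 3211) = 13 and 13 | (1799 − 304), so the pair is consistent; merging gives n ≡ 88496 (mod 170183), where 170183 = lcm(689, 3211).
The solution is unique modulo lcm(689, 3211) = 170183.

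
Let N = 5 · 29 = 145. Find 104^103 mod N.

99

Mod 5: 104 ≡ 4; by Fermat, exponent reduces to 103 mod 4 = 3; 4^3 ≡ 4 (mod 5).
Mod 29: 104 ≡ 17; by Fermat, exponent reduces to 103 mod 28 = 19; 17^19 ≡ 12 (mod 29).
Combine by CRT: x ≡ 4 (mod 5), x ≡ 12 (mod 29) ⇒ x ≡ 99 (mod 145).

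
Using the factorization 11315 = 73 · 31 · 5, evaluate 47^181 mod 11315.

3457

Mod 73: 47 ≡ 47; by Fermat, exponent reduces to 181 mod 72 = 37; 47^37 ≡ 26 (mod 73).
Mod 31: 47 ≡ 16; by Fermat, exponent reduces to 181 mod 30 = 1; 16^1 ≡ 16 (mod 31).
Mod 5: 47 ≡ 2; by Fermat, exponent reduces to 181 mod 4 = 1; 2^1 ≡ 2 (mod 5).
Combine by CRT: x ≡ 26 (mod 73), x ≡ 16 (mod 31), x ≡ 2 (mod 5) ⇒ x ≡ 3457 (mod 11315).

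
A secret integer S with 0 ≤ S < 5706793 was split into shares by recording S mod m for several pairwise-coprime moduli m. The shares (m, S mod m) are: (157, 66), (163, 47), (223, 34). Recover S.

The moduli are pairwise coprime; N = 157·163·223 = 5706793.
N/157 = 36349; 36349 ≡ 82 (mod 157); 82·90 ≡ 1, so inverse 90.
N/163 = 35011; 35011 ≡ 129 (mod 163); 129·139 ≡ 1, so inverse 139.
N/223 = 25591; 25591 ≡ 169 (mod 223); 169·128 ≡ 1, so inverse 128.
S ≡ 66·36349·90 + 47·35011·139 + 34·25591·128 = 556011955.
556011955 mod 5706793 = 2453034.

2453034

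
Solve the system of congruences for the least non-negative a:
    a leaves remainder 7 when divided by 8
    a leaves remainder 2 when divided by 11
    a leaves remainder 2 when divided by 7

The moduli are pairwise coprime; N = 8·11·7 = 616.
N/8 = 77; 77 ≡ 5 (mod 8); 5·5 ≡ 1, so inverse 5.
N/11 = 56; 56 ≡ 1 (mod 11), inverse 1.
N/7 = 88; 88 ≡ 4 (mod 7); 4·2 ≡ 1, so inverse 2.
a ≡ 7·77·5 + 2·56·1 + 2·88·2 = 3159.
3159 mod 616 = 79.

79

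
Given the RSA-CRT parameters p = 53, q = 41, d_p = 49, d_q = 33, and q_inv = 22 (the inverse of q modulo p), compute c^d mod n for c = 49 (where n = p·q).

m₁ = c^(d_p) mod p: c ≡ 49 (mod 53), and 49^49 mod 53 = 24.
m₂ = c^(d_q) mod q: c ≡ 8 (mod 41), and 8^33 mod 41 = 21.
h = q_inv·(m₁ − m₂) mod p = 22·(24 − 21) mod 53 = 13.
m = m₂ + h·q = 21 + 13·41 = 554.

554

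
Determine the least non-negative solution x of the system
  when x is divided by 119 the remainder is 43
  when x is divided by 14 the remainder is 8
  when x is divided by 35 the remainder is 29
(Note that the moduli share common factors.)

1114

gcd(119, 14) = 7 and 7 | (8 − 43), so the pair is consistent; merging gives x ≡ 162 (mod 238), where 238 = lcm(119, 14).
gcd(238, 35) = 7 and 7 | (29 − 162), so the pair is consistent; merging gives x ≡ 1114 (mod 1190), where 1190 = lcm(238, 35).
The solution is unique modulo lcm(119, 14, 35) = 1190.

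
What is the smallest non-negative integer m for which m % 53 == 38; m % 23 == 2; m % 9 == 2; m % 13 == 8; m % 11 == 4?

The moduli are pairwise coprime; N = 53·23·9·13·11 = 1568853.
N/53 = 29601; 29601 ≡ 27 (mod 53); 27·2 ≡ 1, so inverse 2.
N/23 = 68211; 68211 ≡ 16 (mod 23); 16·13 ≡ 1, so inverse 13.
N/9 = 174317; 174317 ≡ 5 (mod 9); 5·2 ≡ 1, so inverse 2.
N/13 = 120681; 120681 ≡ 2 (mod 13); 2·7 ≡ 1, so inverse 7.
N/11 = 142623; 142623 ≡ 8 (mod 11); 8·7 ≡ 1, so inverse 7.
m ≡ 38·29601·2 + 2·68211·13 + 2·174317·2 + 8·120681·7 + 4·142623·7 = 15472010.
15472010 mod 1568853 = 1352333.

1352333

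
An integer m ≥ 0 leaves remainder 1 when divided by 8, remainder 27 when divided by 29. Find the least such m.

201

Combine the congruences pairwise.
From m ≡ 1 (mod 8) write m = 1 + 8t. Substituting into m ≡ 27 (mod 29) gives 8t ≡ 26 (mod 29), and since 8⁻¹ ≡ 11 (mod 29), t ≡ 25. Hence m ≡ 1 + 8·25 = 201 (mod 232).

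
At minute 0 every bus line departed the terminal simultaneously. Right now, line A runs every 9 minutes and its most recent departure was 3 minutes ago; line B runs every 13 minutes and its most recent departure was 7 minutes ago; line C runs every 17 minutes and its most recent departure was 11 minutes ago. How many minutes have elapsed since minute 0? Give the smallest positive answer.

The moduli are pairwise coprime; N = 9·13·17 = 1989.
N/9 = 221; 221 ≡ 5 (mod 9); 5·2 ≡ 1, so inverse 2.
N/13 = 153; 153 ≡ 10 (mod 13); 10·4 ≡ 1, so inverse 4.
N/17 = 117; 117 ≡ 15 (mod 17); 15·8 ≡ 1, so inverse 8.
t ≡ 3·221·2 + 7·153·4 + 11·117·8 = 15906.
15906 mod 1989 = 1983.

1983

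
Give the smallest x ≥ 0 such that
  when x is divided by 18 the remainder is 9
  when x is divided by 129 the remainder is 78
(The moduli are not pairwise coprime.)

gcd(18, 129) = 3 and 3 | (78 − 9), so the pair is consistent; merging gives x ≡ 207 (mod 774), where 774 = lcm(18, 129).
The solution is unique modulo lcm(18, 129) = 774.

207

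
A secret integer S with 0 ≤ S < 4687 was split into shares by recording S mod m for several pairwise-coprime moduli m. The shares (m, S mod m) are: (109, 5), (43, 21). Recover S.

2730

From S ≡ 5 (mod 109) write S = 5 + 109t. Substituting into S ≡ 21 (mod 43) gives 109t ≡ 16 (mod 43), and since 23⁻¹ ≡ 15 (mod 43), t ≡ 25. Hence S ≡ 5 + 109·25 = 2730 (mod 4687).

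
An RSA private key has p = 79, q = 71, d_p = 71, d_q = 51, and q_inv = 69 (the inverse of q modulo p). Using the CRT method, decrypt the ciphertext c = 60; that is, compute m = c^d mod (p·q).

m₁ = c^(d_p) mod p: c ≡ 60 (mod 79), and 60^71 mod 79 = 43.
m₂ = c^(d_q) mod q: c ≡ 60 (mod 71), and 60^51 mod 71 = 2.
h = q_inv·(m₁ − m₂) mod p = 69·(43 − 2) mod 79 = 64.
m = m₂ + h·q = 2 + 64·71 = 4546.

4546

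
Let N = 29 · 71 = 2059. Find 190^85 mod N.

190

Mod 29: 190 ≡ 16; by Fermat, exponent reduces to 85 mod 28 = 1; 16^1 ≡ 16 (mod 29).
Mod 71: 190 ≡ 48; by Fermat, exponent reduces to 85 mod 70 = 15; 48^15 ≡ 48 (mod 71).
Combine by CRT: x ≡ 16 (mod 29), x ≡ 48 (mod 71) ⇒ x ≡ 190 (mod 2059).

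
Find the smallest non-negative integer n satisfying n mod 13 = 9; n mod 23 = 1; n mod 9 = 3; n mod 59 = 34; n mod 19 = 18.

1099263

The moduli are pairwise coprime; M = 13·23·9·59·19 = 3016611.
M/13 = 232047; 232047 ≡ 10 (mod 13); 10·4 ≡ 1, so inverse 4.
M/23 = 131157; 131157 ≡ 11 (mod 23); 11·21 ≡ 1, so inverse 21.
M/9 = 335179; 335179 ≡ 1 (mod 9), inverse 1.
M/59 = 51129; 51129 ≡ 35 (mod 59); 35·27 ≡ 1, so inverse 27.
M/19 = 158769; 158769 ≡ 5 (mod 19); 5·4 ≡ 1, so inverse 4.
n ≡ 9·232047·4 + 1·131157·21 + 3·335179·1 + 34·51129·27 + 18·158769·4 = 70481316.
70481316 mod 3016611 = 1099263.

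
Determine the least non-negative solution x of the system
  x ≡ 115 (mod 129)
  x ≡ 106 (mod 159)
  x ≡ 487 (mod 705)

826747

Combine the congruences pairwise.
gcd(129, 159) = 3 and 3 | (106 − 115), so the pair is consistent; merging gives x ≡ 6307 (mod 6837), where 6837 = lcm(129, 159).
gcd(6837, 705) = 3 and 3 | (487 − 6307), so the pair is consistent; merging gives x ≡ 826747 (mod 1606695), where 1606695 = lcm(6837, 705).
The solution is unique modulo lcm(129, 159, 705) = 1606695.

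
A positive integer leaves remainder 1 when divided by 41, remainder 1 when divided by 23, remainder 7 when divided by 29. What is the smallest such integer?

11317

The moduli are pairwise coprime; N = 41·23·29 = 27347.
N/41 = 667; 667 ≡ 11 (mod 41); 11·15 ≡ 1, so inverse 15.
N/23 = 1189; 1189 ≡ 16 (mod 23); 16·13 ≡ 1, so inverse 13.
N/29 = 943; 943 ≡ 15 (mod 29); 15·2 ≡ 1, so inverse 2.
x ≡ 1·667·15 + 1·1189·13 + 7·943·2 = 38664.
38664 mod 27347 = 11317.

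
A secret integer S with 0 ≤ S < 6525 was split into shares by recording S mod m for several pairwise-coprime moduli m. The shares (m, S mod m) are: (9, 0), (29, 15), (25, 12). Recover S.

4887

Combine the congruences pairwise.
From S ≡ 0 (mod 9) write S = 0 + 9t. Substituting into S ≡ 15 (mod 29) gives 9t ≡ 15 (mod 29), and since 9⁻¹ ≡ 13 (mod 29), t ≡ 21. Hence S ≡ 0 + 9·21 = 189 (mod 261).
From S ≡ 189 (mod 261) write S = 189 + 261t. Substituting into S ≡ 12 (mod 25) gives 261t ≡ 23 (mod 25), and since 11⁻¹ ≡ 16 (mod 25), t ≡ 18. Hence S ≡ 189 + 261·18 = 4887 (mod 6525).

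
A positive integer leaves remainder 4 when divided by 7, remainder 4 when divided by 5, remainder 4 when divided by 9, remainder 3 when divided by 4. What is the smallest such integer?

319

Combine the congruences pairwise.
From m ≡ 4 (mod 7) write m = 4 + 7t. Substituting into m ≡ 4 (mod 5) gives 7t ≡ 0 (mod 5), and since 2⁻¹ ≡ 3 (mod 5), t ≡ 0. Hence m ≡ 4 + 7·0 = 4 (mod 35).
From m ≡ 4 (mod 35) write m = 4 + 35t. Substituting into m ≡ 4 (mod 9) gives 35t ≡ 0 (mod 9), and since 8⁻¹ ≡ 8 (mod 9), t ≡ 0. Hence m ≡ 4 + 35·0 = 4 (mod 315).
From m ≡ 4 (mod 315) write m = 4 + 315t. Substituting into m ≡ 3 (mod 4) gives 315t ≡ 3 (mod 4), and since 3⁻¹ ≡ 3 (mod 4), t ≡ 1. Hence m ≡ 4 + 315·1 = 319 (mod 1260).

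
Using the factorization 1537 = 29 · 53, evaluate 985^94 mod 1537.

Mod 29: 985 ≡ 28; by Fermat, exponent reduces to 94 mod 28 = 10; 28^10 ≡ 1 (mod 29).
Mod 53: 985 ≡ 31; by Fermat, exponent reduces to 94 mod 52 = 42; 31^42 ≡ 9 (mod 53).
Combine by CRT: x ≡ 1 (mod 29), x ≡ 9 (mod 53) ⇒ x ≡ 1016 (mod 1537).

1016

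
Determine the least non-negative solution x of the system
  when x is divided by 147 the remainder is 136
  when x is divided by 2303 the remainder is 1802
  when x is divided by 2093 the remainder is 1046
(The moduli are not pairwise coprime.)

gcd(147, 2303) = 49 and 49 | (1802 − 136), so the pair is consistent; merging gives x ≡ 4105 (mod 6909), where 6909 = lcm(147, 2303).
gcd(6909, 2093) = 7 and 7 | (1046 − 4105), so the pair is consistent; merging gives x ≡ 957547 (mod 2065791), where 2065791 = lcm(6909, 2093).
The solution is unique modulo lcm(147, 2303, 2093) = 2065791.

957547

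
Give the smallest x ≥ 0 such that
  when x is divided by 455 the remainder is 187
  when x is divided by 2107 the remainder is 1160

87547

Combine the congruences pairwise.
gcd(455, 2107) = 7 and 7 | (1160 − 187), so the pair is consistent; merging gives x ≡ 87547 (mod 136955), where 136955 = lcm(455, 2107).
The solution is unique modulo lcm(455, 2107) = 136955.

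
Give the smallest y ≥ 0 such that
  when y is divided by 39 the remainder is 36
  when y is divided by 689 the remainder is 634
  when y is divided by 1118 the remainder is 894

gcd(39, 689) = 13 and 13 | (634 − 36), so the pair is consistent; merging gives y ≡ 1323 (mod 2067), where 2067 = lcm(39, 689).
gcd(2067, 1118) = 13 and 13 | (894 − 1323), so the pair is consistent; merging gives y ≡ 61266 (mod 177762), where 177762 = lcm(2067, 1118).
The solution is unique modulo lcm(39, 689, 1118) = 177762.

61266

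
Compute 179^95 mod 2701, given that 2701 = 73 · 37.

1708

Mod 73: 179 ≡ 33; by Fermat, exponent reduces to 95 mod 72 = 23; 33^23 ≡ 29 (mod 73).
Mod 37: 179 ≡ 31; by Fermat, exponent reduces to 95 mod 36 = 23; 31^23 ≡ 6 (mod 37).
Combine by CRT: x ≡ 29 (mod 73), x ≡ 6 (mod 37) ⇒ x ≡ 1708 (mod 2701).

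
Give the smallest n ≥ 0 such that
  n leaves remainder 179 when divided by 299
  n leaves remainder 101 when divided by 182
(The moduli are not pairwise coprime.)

1375

Combine the congruences pairwise.
gcd(299, 182) = 13 and 13 | (101 − 179), so the pair is consistent; merging gives n ≡ 1375 (mod 4186), where 4186 = lcm(299, 182).
The solution is unique modulo lcm(299, 182) = 4186.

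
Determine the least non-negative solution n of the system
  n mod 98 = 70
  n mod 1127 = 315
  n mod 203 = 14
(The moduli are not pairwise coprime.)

44268

gcd(98, 1127) = 49 and 49 | (315 − 70), so the pair is consistent; merging gives n ≡ 1442 (mod 2254), where 2254 = lcm(98, 1127).
gcd(2254, 203) = 7 and 7 | (14 − 1442), so the pair is consistent; merging gives n ≡ 44268 (mod 65366), where 65366 = lcm(2254, 203).
The solution is unique modulo lcm(98, 1127, 203) = 65366.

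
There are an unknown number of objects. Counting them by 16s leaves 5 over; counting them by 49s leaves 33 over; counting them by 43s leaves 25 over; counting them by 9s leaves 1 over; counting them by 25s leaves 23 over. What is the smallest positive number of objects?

The moduli are pairwise coprime; M = 16·49·43·9·25 = 7585200.
M/16 = 474075; 474075 ≡ 11 (mod 16); 11·3 ≡ 1, so inverse 3.
M/49 = 154800; 154800 ≡ 9 (mod 49); 9·11 ≡ 1, so inverse 11.
M/43 = 176400; 176400 ≡ 14 (mod 43); 14·40 ≡ 1, so inverse 40.
M/9 = 842800; 842800 ≡ 4 (mod 9); 4·7 ≡ 1, so inverse 7.
M/25 = 303408; 303408 ≡ 8 (mod 25); 8·22 ≡ 1, so inverse 22.
N ≡ 5·474075·3 + 33·154800·11 + 25·176400·40 + 1·842800·7 + 23·303408·22 = 399127573.
399127573 mod 7585200 = 4697173.

4697173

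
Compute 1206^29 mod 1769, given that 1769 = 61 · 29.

Mod 61: 1206 ≡ 47; 47^29 ≡ 13 (mod 61).
Mod 29: 1206 ≡ 17; by Fermat, exponent reduces to 29 mod 28 = 1; 17^1 ≡ 17 (mod 29).
Combine by CRT: x ≡ 13 (mod 61), x ≡ 17 (mod 29) ⇒ x ≡ 684 (mod 1769).

684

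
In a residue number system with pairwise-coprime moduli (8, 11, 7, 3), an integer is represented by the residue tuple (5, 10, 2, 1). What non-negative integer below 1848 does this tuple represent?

The moduli are pairwise coprime; N = 8·11·7·3 = 1848.
N/8 = 231; 231 ≡ 7 (mod 8); 7·7 ≡ 1, so inverse 7.
N/11 = 168; 168 ≡ 3 (mod 11); 3·4 ≡ 1, so inverse 4.
N/7 = 264; 264 ≡ 5 (mod 7); 5·3 ≡ 1, so inverse 3.
N/3 = 616; 616 ≡ 1 (mod 3), inverse 1.
x ≡ 5·231·7 + 10·168·4 + 2·264·3 + 1·616·1 = 17005.
17005 mod 1848 = 373.

373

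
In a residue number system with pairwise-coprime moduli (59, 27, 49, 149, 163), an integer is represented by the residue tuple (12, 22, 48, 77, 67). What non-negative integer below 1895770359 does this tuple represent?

Combine the congruences pairwise.
From x ≡ 12 (mod 59) write x = 12 + 59t. Substituting into x ≡ 22 (mod 27) gives 59t ≡ 10 (mod 27), and since 5⁻¹ ≡ 11 (mod 27), t ≡ 2. Hence x ≡ 12 + 59·2 = 130 (mod 1593).
From x ≡ 130 (mod 1593) write x = 130 + 1593t. Substituting into x ≡ 48 (mod 49) gives 1593t ≡ 16 (mod 49), and since 25⁻¹ ≡ 2 (mod 49), t ≡ 32. Hence x ≡ 130 + 1593·32 = 51106 (mod 78057).
From x ≡ 51106 (mod 78057) write x = 51106 + 78057t. Substituting into x ≡ 77 (mod 149) gives 78057t ≡ 78 (mod 149), and since 130⁻¹ ≡ 47 (mod 149), t ≡ 90. Hence x ≡ 51106 + 78057·90 = 7076236 (mod 11630493).
From x ≡ 7076236 (mod 11630493) write x = 7076236 + 11630493t. Substituting into x ≡ 67 (mod 163) gives 11630493t ≡ 150 (mod 163), and since 117⁻¹ ≡ 124 (mod 163), t ≡ 18. Hence x ≡ 7076236 + 11630493·18 = 216425110 (mod 1895770359).

216425110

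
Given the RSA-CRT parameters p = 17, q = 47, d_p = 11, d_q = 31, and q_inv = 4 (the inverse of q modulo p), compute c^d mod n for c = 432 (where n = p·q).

m₁ = c^(d_p) mod p: c ≡ 7 (mod 17), and 7^11 mod 17 = 14.
m₂ = c^(d_q) mod q: c ≡ 9 (mod 47), and 9^31 mod 47 = 32.
h = q_inv·(m₁ − m₂) mod p = 4·(14 − 32) mod 17 = 13.
m = m₂ + h·q = 32 + 13·47 = 643.

643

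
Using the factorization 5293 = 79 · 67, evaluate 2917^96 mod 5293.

2694

Mod 79: 2917 ≡ 73; by Fermat, exponent reduces to 96 mod 78 = 18; 73^18 ≡ 8 (mod 79).
Mod 67: 2917 ≡ 36; by Fermat, exponent reduces to 96 mod 66 = 30; 36^30 ≡ 14 (mod 67).
Combine by CRT: x ≡ 8 (mod 79), x ≡ 14 (mod 67) ⇒ x ≡ 2694 (mod 5293).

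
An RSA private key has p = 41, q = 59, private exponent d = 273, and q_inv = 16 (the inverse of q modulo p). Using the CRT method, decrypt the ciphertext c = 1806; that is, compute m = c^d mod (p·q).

2247

d_p = d mod (p−1) = 273 mod 40 = 33; d_q = d mod (q−1) = 41.
m₁ = c^(d_p) mod p: c ≡ 2 (mod 41), and 2^33 mod 41 = 33.
m₂ = c^(d_q) mod q: c ≡ 36 (mod 59), and 36^41 mod 59 = 5.
h = q_inv·(m₁ − m₂) mod p = 16·(33 − 5) mod 41 = 38.
m = m₂ + h·q = 5 + 38·59 = 2247.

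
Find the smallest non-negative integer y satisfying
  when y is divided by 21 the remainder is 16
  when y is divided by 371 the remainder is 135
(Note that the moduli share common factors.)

877

gcd(21, 371) = 7 and 7 | (135 − 16), so the pair is consistent; merging gives y ≡ 877 (mod 1113), where 1113 = lcm(21, 371).
The solution is unique modulo lcm(21, 371) = 1113.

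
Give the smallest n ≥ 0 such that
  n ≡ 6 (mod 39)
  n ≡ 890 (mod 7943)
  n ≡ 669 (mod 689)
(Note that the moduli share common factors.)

gcd(39, 7943) = 13 and 13 | (890 − 6), so the pair is consistent; merging gives n ≡ 16776 (mod 23829), where 23829 = lcm(39, 7943).
gcd(23829, 689) = 13 and 13 | (669 − 16776), so the pair is consistent; merging gives n ≡ 612501 (mod 1262937), where 1262937 = lcm(23829, 689).
The solution is unique modulo lcm(39, 7943, 689) = 1262937.

612501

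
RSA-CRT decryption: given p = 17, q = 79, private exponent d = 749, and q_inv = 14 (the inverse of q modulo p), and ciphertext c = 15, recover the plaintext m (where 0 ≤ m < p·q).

1226

d_p = d mod (p−1) = 749 mod 16 = 13; d_q = d mod (q−1) = 47.
m₁ = c^(d_p) mod p: c ≡ 15 (mod 17), and 15^13 mod 17 = 2.
m₂ = c^(d_q) mod q: c ≡ 15 (mod 79), and 15^47 mod 79 = 41.
h = q_inv·(m₁ − m₂) mod p = 14·(2 − 41) mod 17 = 15.
m = m₂ + h·q = 41 + 15·79 = 1226.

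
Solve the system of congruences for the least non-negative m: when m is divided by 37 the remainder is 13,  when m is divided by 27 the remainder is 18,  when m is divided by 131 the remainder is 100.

The moduli are pairwise coprime; N = 37·27·131 = 130869.
N/37 = 3537; 3537 ≡ 22 (mod 37); 22·32 ≡ 1, so inverse 32.
N/27 = 4847; 4847 ≡ 14 (mod 27); 14·2 ≡ 1, so inverse 2.
N/131 = 999; 999 ≡ 82 (mod 131); 82·8 ≡ 1, so inverse 8.
m ≡ 13·3537·32 + 18·4847·2 + 100·999·8 = 2445084.
2445084 mod 130869 = 89442.

89442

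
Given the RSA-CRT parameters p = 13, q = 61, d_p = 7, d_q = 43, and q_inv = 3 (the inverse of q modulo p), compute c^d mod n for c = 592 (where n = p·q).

617

m₁ = c^(d_p) mod p: c ≡ 7 (mod 13), and 7^7 mod 13 = 6.
m₂ = c^(d_q) mod q: c ≡ 43 (mod 61), and 43^43 mod 61 = 7.
h = q_inv·(m₁ − m₂) mod p = 3·(6 − 7) mod 13 = 10.
m = m₂ + h·q = 7 + 10·61 = 617.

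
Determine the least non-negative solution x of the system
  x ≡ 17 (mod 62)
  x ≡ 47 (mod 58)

1381

Combine the congruences pairwise.
gcd(62, 58) = 2 and 2 | (47 − 17), so the pair is consistent; merging gives x ≡ 1381 (mod 1798), where 1798 = lcm(62, 58).
The solution is unique modulo lcm(62, 58) = 1798.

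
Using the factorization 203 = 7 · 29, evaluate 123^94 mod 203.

Mod 7: 123 ≡ 4; by Fermat, exponent reduces to 94 mod 6 = 4; 4^4 ≡ 4 (mod 7).
Mod 29: 123 ≡ 7; by Fermat, exponent reduces to 94 mod 28 = 10; 7^10 ≡ 24 (mod 29).
Combine by CRT: x ≡ 4 (mod 7), x ≡ 24 (mod 29) ⇒ x ≡ 53 (mod 203).

53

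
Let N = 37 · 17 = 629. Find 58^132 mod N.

565

Mod 37: 58 ≡ 21; by Fermat, exponent reduces to 132 mod 36 = 24; 21^24 ≡ 10 (mod 37).
Mod 17: 58 ≡ 7; by Fermat, exponent reduces to 132 mod 16 = 4; 7^4 ≡ 4 (mod 17).
Combine by CRT: x ≡ 10 (mod 37), x ≡ 4 (mod 17) ⇒ x ≡ 565 (mod 629).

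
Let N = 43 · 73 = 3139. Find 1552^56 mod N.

Mod 43: 1552 ≡ 4; by Fermat, exponent reduces to 56 mod 42 = 14; 4^14 ≡ 1 (mod 43).
Mod 73: 1552 ≡ 19; 19^56 ≡ 4 (mod 73).
Combine by CRT: x ≡ 1 (mod 43), x ≡ 4 (mod 73) ⇒ x ≡ 2194 (mod 3139).

2194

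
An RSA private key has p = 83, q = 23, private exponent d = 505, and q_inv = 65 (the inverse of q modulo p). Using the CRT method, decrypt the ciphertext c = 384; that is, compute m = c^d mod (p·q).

d_p = d mod (p−1) = 505 mod 82 = 13; d_q = d mod (q−1) = 21.
m₁ = c^(d_p) mod p: c ≡ 52 (mod 83), and 52^13 mod 83 = 79.
m₂ = c^(d_q) mod q: c ≡ 16 (mod 23), and 16^21 mod 23 = 13.
h = q_inv·(m₁ − m₂) mod p = 65·(79 − 13) mod 83 = 57.
m = m₂ + h·q = 13 + 57·23 = 1324.

1324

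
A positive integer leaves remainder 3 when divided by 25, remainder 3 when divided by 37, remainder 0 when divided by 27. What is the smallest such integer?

13878

The moduli are pairwise coprime; N = 25·37·27 = 24975.
N/25 = 999; 999 ≡ 24 (mod 25); 24·24 ≡ 1, so inverse 24.
N/37 = 675; 675 ≡ 9 (mod 37); 9·33 ≡ 1, so inverse 33.
N/27 = 925; 925 ≡ 7 (mod 27); 7·4 ≡ 1, so inverse 4.
a ≡ 3·999·24 + 3·675·33 + 0·925·4 = 138753.
138753 mod 24975 = 13878.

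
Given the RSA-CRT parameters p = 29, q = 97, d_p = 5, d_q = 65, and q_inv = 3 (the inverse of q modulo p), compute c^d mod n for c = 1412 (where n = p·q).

2518

m₁ = c^(d_p) mod p: c ≡ 20 (mod 29), and 20^5 mod 29 = 24.
m₂ = c^(d_q) mod q: c ≡ 54 (mod 97), and 54^65 mod 97 = 93.
h = q_inv·(m₁ − m₂) mod p = 3·(24 − 93) mod 29 = 25.
m = m₂ + h·q = 93 + 25·97 = 2518.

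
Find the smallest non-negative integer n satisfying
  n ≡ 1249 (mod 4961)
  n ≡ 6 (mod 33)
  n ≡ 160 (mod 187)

199689

gcd(4961, 33) = 11 and 11 | (6 − 1249), so the pair is consistent; merging gives n ≡ 6210 (mod 14883), where 14883 = lcm(4961, 33).
gcd(14883, 187) = 11 and 11 | (160 − 6210), so the pair is consistent; merging gives n ≡ 199689 (mod 253011), where 253011 = lcm(14883, 187).
The solution is unique modulo lcm(4961, 33, 187) = 253011.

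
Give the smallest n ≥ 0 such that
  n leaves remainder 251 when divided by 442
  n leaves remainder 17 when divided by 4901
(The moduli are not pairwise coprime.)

gcd(442, 4901) = 13 and 13 | (17 − 251), so the pair is consistent; merging gives n ≡ 29423 (mod 166634), where 166634 = lcm(442, 4901).
The solution is unique modulo lcm(442, 4901) = 166634.

29423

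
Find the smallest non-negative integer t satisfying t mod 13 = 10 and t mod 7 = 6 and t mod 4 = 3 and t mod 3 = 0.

699

From t ≡ 10 (mod 13) write t = 10 + 13s. Substituting into t ≡ 6 (mod 7) gives 13s ≡ 3 (mod 7), and since 6⁻¹ ≡ 6 (mod 7), s ≡ 4. Hence t ≡ 10 + 13·4 = 62 (mod 91).
From t ≡ 62 (mod 91) write t = 62 + 91s. Substituting into t ≡ 3 (mod 4) gives 91s ≡ 1 (mod 4), and since 3⁻¹ ≡ 3 (mod 4), s ≡ 3. Hence t ≡ 62 + 91·3 = 335 (mod 364).
From t ≡ 335 (mod 364) write t = 335 + 364s. Substituting into t ≡ 0 (mod 3) gives 364s ≡ 1 (mod 3), and since 1⁻¹ ≡ 1 (mod 3), s ≡ 1. Hence t ≡ 335 + 364·1 = 699 (mod 1092).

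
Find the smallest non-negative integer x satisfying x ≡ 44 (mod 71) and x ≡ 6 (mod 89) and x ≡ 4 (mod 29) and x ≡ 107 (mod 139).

The moduli are pairwise coprime; N = 71·89·29·139 = 25471889.
N/71 = 358759; 358759 ≡ 67 (mod 71); 67·53 ≡ 1, so inverse 53.
N/89 = 286201; 286201 ≡ 66 (mod 89); 66·58 ≡ 1, so inverse 58.
N/29 = 878341; 878341 ≡ 18 (mod 29); 18·21 ≡ 1, so inverse 21.
N/139 = 183251; 183251 ≡ 49 (mod 139); 49·122 ≡ 1, so inverse 122.
x ≡ 44·358759·53 + 6·286201·58 + 4·878341·21 + 107·183251·122 = 3402163134.
3402163134 mod 25471889 = 14401897.

14401897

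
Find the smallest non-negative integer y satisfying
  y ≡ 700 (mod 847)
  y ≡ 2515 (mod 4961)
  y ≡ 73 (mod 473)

285292

gcd(847, 4961) = 121 and 121 | (2515 − 700), so the pair is consistent; merging gives y ≡ 7476 (mod 34727), where 34727 = lcm(847, 4961).
gcd(34727, 473) = 11 and 11 | (73 − 7476), so the pair is consistent; merging gives y ≡ 285292 (mod 1493261), where 1493261 = lcm(34727, 473).
The solution is unique modulo lcm(847, 4961, 473) = 1493261.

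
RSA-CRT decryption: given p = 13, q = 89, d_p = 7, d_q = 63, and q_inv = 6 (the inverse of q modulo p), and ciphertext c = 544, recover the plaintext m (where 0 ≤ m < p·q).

m₁ = c^(d_p) mod p: c ≡ 11 (mod 13), and 11^7 mod 13 = 2.
m₂ = c^(d_q) mod q: c ≡ 10 (mod 89), and 10^63 mod 89 = 72.
h = q_inv·(m₁ − m₂) mod p = 6·(2 − 72) mod 13 = 9.
m = m₂ + h·q = 72 + 9·89 = 873.

873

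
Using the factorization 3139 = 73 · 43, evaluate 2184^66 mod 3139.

1890

Mod 73: 2184 ≡ 67; 67^66 ≡ 65 (mod 73).
Mod 43: 2184 ≡ 34; by Fermat, exponent reduces to 66 mod 42 = 24; 34^24 ≡ 41 (mod 43).
Combine by CRT: x ≡ 65 (mod 73), x ≡ 41 (mod 43) ⇒ x ≡ 1890 (mod 3139).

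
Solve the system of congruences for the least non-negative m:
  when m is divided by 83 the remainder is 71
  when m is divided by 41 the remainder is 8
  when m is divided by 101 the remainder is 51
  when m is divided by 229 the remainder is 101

34868786

Combine the congruences pairwise.
From m ≡ 71 (mod 83) write m = 71 + 83t. Substituting into m ≡ 8 (mod 41) gives 83t ≡ 19 (mod 41), and since 1⁻¹ ≡ 1 (mod 41), t ≡ 19. Hence m ≡ 71 + 83·19 = 1648 (mod 3403).
From m ≡ 1648 (mod 3403) write m = 1648 + 3403t. Substituting into m ≡ 51 (mod 101) gives 3403t ≡ 19 (mod 101), and since 70⁻¹ ≡ 13 (mod 101), t ≡ 45. Hence m ≡ 1648 + 3403·45 = 154783 (mod 343703).
From m ≡ 154783 (mod 343703) write m = 154783 + 343703t. Substituting into m ≡ 101 (mod 229) gives 343703t ≡ 122 (mod 229), and since 203⁻¹ ≡ 44 (mod 229), t ≡ 101. Hence m ≡ 154783 + 343703·101 = 34868786 (mod 78707987).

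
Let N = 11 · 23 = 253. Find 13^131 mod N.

200

Mod 11: 13 ≡ 2; by Fermat, exponent reduces to 131 mod 10 = 1; 2^1 ≡ 2 (mod 11).
Mod 23: 13 ≡ 13; by Fermat, exponent reduces to 131 mod 22 = 21; 13^21 ≡ 16 (mod 23).
Combine by CRT: x ≡ 2 (mod 11), x ≡ 16 (mod 23) ⇒ x ≡ 200 (mod 253).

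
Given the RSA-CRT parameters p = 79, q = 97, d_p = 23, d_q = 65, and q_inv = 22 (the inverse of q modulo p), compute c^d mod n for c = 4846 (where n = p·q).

1218

m₁ = c^(d_p) mod p: c ≡ 27 (mod 79), and 27^23 mod 79 = 33.
m₂ = c^(d_q) mod q: c ≡ 93 (mod 97), and 93^65 mod 97 = 54.
h = q_inv·(m₁ − m₂) mod p = 22·(33 − 54) mod 79 = 12.
m = m₂ + h·q = 54 + 12·97 = 1218.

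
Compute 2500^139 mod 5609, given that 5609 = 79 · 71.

2149

Mod 79: 2500 ≡ 51; by Fermat, exponent reduces to 139 mod 78 = 61; 51^61 ≡ 16 (mod 79).
Mod 71: 2500 ≡ 15; by Fermat, exponent reduces to 139 mod 70 = 69; 15^69 ≡ 19 (mod 71).
Combine by CRT: x ≡ 16 (mod 79), x ≡ 19 (mod 71) ⇒ x ≡ 2149 (mod 5609).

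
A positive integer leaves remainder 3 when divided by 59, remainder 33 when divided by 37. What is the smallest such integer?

Combine the congruences pairwise.
From t ≡ 3 (mod 59) write t = 3 + 59s. Substituting into t ≡ 33 (mod 37) gives 59s ≡ 30 (mod 37), and since 22⁻¹ ≡ 32 (mod 37), s ≡ 35. Hence t ≡ 3 + 59·35 = 2068 (mod 2183).

2068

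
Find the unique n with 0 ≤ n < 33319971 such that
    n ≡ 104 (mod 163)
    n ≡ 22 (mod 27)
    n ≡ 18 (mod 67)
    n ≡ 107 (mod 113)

From n ≡ 104 (mod 163) write n = 104 + 163t. Substituting into n ≡ 22 (mod 27) gives 163t ≡ 26 (mod 27), and since 1⁻¹ ≡ 1 (mod 27), t ≡ 26. Hence n ≡ 104 + 163·26 = 4342 (mod 4401).
From n ≡ 4342 (mod 4401) write n = 4342 + 4401t. Substituting into n ≡ 18 (mod 67) gives 4401t ≡ 31 (mod 67), and since 46⁻¹ ≡ 51 (mod 67), t ≡ 40. Hence n ≡ 4342 + 4401·40 = 180382 (mod 294867).
From n ≡ 180382 (mod 294867) write n = 180382 + 294867t. Substituting into n ≡ 107 (mod 113) gives 294867t ≡ 73 (mod 113), and since 50⁻¹ ≡ 52 (mod 113), t ≡ 67. Hence n ≡ 180382 + 294867·67 = 19936471 (mod 33319971).

19936471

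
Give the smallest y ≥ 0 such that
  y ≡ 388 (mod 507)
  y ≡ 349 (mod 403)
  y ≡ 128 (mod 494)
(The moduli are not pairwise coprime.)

gcd(507, 403) = 13 and 13 | (349 − 388), so the pair is consistent; merging gives y ≡ 10021 (mod 15717), where 15717 = lcm(507, 403).
gcd(15717, 494) = 13 and 13 | (128 − 10021), so the pair is consistent; merging gives y ≡ 182908 (mod 597246), where 597246 = lcm(15717, 494).
The solution is unique modulo lcm(507, 403, 494) = 597246.

182908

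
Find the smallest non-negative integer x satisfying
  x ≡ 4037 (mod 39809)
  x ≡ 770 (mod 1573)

123464

gcd(39809, 1573) = 121 and 121 | (770 − 4037), so the pair is consistent; merging gives x ≡ 123464 (mod 517517), where 517517 = lcm(39809, 1573).
The solution is unique modulo lcm(39809, 1573) = 517517.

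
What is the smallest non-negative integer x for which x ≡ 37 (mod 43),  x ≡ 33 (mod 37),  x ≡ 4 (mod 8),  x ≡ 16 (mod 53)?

The moduli are pairwise coprime; N = 43·37·8·53 = 674584.
N/43 = 15688; 15688 ≡ 36 (mod 43); 36·6 ≡ 1, so inverse 6.
N/37 = 18232; 18232 ≡ 28 (mod 37); 28·4 ≡ 1, so inverse 4.
N/8 = 84323; 84323 ≡ 3 (mod 8); 3·3 ≡ 1, so inverse 3.
N/53 = 12728; 12728 ≡ 8 (mod 53); 8·20 ≡ 1, so inverse 20.
x ≡ 37·15688·6 + 33·18232·4 + 4·84323·3 + 16·12728·20 = 10974196.
10974196 mod 674584 = 180852.

180852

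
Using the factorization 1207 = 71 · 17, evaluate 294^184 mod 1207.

713

Mod 71: 294 ≡ 10; by Fermat, exponent reduces to 184 mod 70 = 44; 10^44 ≡ 3 (mod 71).
Mod 17: 294 ≡ 5; by Fermat, exponent reduces to 184 mod 16 = 8; 5^8 ≡ 16 (mod 17).
Combine by CRT: x ≡ 3 (mod 71), x ≡ 16 (mod 17) ⇒ x ≡ 713 (mod 1207).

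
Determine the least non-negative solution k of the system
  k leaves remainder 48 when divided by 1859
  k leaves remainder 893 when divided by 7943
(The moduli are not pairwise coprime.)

Combine the congruences pairwise.
gcd(1859, 7943) = 169 and 169 | (893 − 48), so the pair is consistent; merging gives k ≡ 16779 (mod 87373), where 87373 = lcm(1859, 7943).
The solution is unique modulo lcm(1859, 7943) = 87373.

16779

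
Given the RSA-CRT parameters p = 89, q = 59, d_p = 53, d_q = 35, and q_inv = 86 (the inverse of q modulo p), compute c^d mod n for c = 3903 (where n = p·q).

m₁ = c^(d_p) mod p: c ≡ 76 (mod 89), and 76^53 mod 89 = 31.
m₂ = c^(d_q) mod q: c ≡ 9 (mod 59), and 9^35 mod 59 = 28.
h = q_inv·(m₁ − m₂) mod p = 86·(31 − 28) mod 89 = 80.
m = m₂ + h·q = 28 + 80·59 = 4748.

4748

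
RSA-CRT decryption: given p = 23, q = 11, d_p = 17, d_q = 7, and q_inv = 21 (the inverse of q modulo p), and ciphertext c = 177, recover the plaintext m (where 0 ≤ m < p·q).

m₁ = c^(d_p) mod p: c ≡ 16 (mod 23), and 16^17 mod 23 = 4.
m₂ = c^(d_q) mod q: c ≡ 1 (mod 11), and 1^7 mod 11 = 1.
h = q_inv·(m₁ − m₂) mod p = 21·(4 − 1) mod 23 = 17.
m = m₂ + h·q = 1 + 17·11 = 188.

188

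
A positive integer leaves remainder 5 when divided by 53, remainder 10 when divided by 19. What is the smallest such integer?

From m ≡ 5 (mod 53) write m = 5 + 53t. Substituting into m ≡ 10 (mod 19) gives 53t ≡ 5 (mod 19), and since 15⁻¹ ≡ 14 (mod 19), t ≡ 13. Hence m ≡ 5 + 53·13 = 694 (mod 1007).

694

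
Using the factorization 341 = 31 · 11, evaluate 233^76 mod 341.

Mod 31: 233 ≡ 16; by Fermat, exponent reduces to 76 mod 30 = 16; 16^16 ≡ 16 (mod 31).
Mod 11: 233 ≡ 2; by Fermat, exponent reduces to 76 mod 10 = 6; 2^6 ≡ 9 (mod 11).
Combine by CRT: x ≡ 16 (mod 31), x ≡ 9 (mod 11) ⇒ x ≡ 295 (mod 341).

295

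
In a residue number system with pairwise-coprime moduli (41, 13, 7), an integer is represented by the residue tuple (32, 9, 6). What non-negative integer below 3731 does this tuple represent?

1959

The moduli are pairwise coprime; N = 41·13·7 = 3731.
N/41 = 91; 91 ≡ 9 (mod 41); 9·32 ≡ 1, so inverse 32.
N/13 = 287; 287 ≡ 1 (mod 13), inverse 1.
N/7 = 533; 533 ≡ 1 (mod 7), inverse 1.
x ≡ 32·91·32 + 9·287·1 + 6·533·1 = 98965.
98965 mod 3731 = 1959.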